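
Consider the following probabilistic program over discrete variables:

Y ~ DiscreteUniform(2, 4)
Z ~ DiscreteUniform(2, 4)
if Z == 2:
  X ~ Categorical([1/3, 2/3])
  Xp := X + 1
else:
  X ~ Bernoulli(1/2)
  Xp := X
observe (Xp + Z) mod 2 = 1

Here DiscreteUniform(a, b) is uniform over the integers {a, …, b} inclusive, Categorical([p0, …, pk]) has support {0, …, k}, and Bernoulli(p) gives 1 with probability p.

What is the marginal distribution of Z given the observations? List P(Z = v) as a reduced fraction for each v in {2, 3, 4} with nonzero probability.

P(Z=2) = 1/4, P(Z=3) = 3/8, P(Z=4) = 3/8

Enumerate traces; 9 have nonzero weight after conditioning:
  (Y=2, Z=2, X=0) weight 1/27
  (Y=2, Z=3, X=0) weight 1/18
  (Y=2, Z=4, X=1) weight 1/18
  (Y=3, Z=2, X=0) weight 1/27
  (Y=3, Z=3, X=0) weight 1/18
  (Y=3, Z=4, X=1) weight 1/18
  (Y=4, Z=2, X=0) weight 1/27
  (Y=4, Z=3, X=0) weight 1/18
  … 1 more
Group by Z:
  weight(Z=2) = 1/9
  weight(Z=3) = 1/6
  weight(Z=4) = 1/6
Total weight = 1/9 + 1/6 + 1/6 = 4/9
P(Z=2 | obs) = 1/9 / 4/9 = 1/4
P(Z=3 | obs) = 1/6 / 4/9 = 3/8
P(Z=4 | obs) = 1/6 / 4/9 = 3/8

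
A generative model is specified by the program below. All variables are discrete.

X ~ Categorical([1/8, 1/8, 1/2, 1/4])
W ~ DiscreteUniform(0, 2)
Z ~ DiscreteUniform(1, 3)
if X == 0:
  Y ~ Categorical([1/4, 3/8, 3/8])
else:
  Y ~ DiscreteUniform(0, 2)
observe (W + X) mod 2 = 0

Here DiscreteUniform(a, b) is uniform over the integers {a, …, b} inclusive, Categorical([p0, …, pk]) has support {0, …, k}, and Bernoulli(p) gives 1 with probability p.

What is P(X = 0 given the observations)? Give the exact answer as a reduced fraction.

Enumerate traces; 54 have nonzero weight after conditioning:
  (X=0, W=0, Z=1, Y=0) weight 1/288
  (X=0, W=0, Z=1, Y=1) weight 1/192
  (X=0, W=0, Z=1, Y=2) weight 1/192
  (X=0, W=0, Z=2, Y=0) weight 1/288
  (X=0, W=0, Z=2, Y=1) weight 1/192
  (X=0, W=0, Z=2, Y=2) weight 1/192
  (X=0, W=0, Z=3, Y=0) weight 1/288
  (X=0, W=0, Z=3, Y=1) weight 1/192
  (X=1, W=1, Z=1, Y=0) weight 1/216
  (X=2, W=0, Z=1, Y=0) weight 1/54
  … 44 more
Group by X:
  weight(X=0) = 1/12
  weight(X=1) = 1/24
  weight(X=2) = 1/3
  weight(X=3) = 1/12
Total weight = 1/12 + 1/24 + 1/3 + 1/12 = 13/24
P(X=0 | obs) = 1/12 / 13/24 = 2/13
P(X=1 | obs) = 1/24 / 13/24 = 1/13
P(X=2 | obs) = 1/3 / 13/24 = 8/13
P(X=3 | obs) = 1/12 / 13/24 = 2/13

P(X = 0 | obs) = 2/13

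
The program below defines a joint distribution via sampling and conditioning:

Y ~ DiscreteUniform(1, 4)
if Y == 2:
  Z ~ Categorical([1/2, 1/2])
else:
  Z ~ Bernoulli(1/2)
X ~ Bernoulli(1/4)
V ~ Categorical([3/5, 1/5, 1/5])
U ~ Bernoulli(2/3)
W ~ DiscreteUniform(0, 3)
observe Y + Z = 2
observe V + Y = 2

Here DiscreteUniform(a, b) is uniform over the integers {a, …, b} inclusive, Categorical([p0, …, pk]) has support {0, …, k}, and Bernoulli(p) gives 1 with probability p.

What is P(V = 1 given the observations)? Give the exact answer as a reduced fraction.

P(V = 1 | obs) = 1/4

Enumerate traces; 32 have nonzero weight after conditioning:
  (Y=1, Z=1, X=0, V=1, U=0, W=0) weight 1/640
  (Y=1, Z=1, X=0, V=1, U=0, W=1) weight 1/640
  (Y=1, Z=1, X=0, V=1, U=0, W=2) weight 1/640
  (Y=1, Z=1, X=0, V=1, U=0, W=3) weight 1/640
  (Y=1, Z=1, X=0, V=1, U=1, W=0) weight 1/320
  (Y=1, Z=1, X=0, V=1, U=1, W=1) weight 1/320
  (Y=1, Z=1, X=0, V=1, U=1, W=2) weight 1/320
  (Y=1, Z=1, X=0, V=1, U=1, W=3) weight 1/320
  (Y=2, Z=0, X=0, V=0, U=0, W=0) weight 3/640
  … 23 more
Group by V:
  weight(V=0) = 3/40
  weight(V=1) = 1/40
Total weight = 3/40 + 1/40 = 1/10
P(V=0 | obs) = 3/40 / 1/10 = 3/4
P(V=1 | obs) = 1/40 / 1/10 = 1/4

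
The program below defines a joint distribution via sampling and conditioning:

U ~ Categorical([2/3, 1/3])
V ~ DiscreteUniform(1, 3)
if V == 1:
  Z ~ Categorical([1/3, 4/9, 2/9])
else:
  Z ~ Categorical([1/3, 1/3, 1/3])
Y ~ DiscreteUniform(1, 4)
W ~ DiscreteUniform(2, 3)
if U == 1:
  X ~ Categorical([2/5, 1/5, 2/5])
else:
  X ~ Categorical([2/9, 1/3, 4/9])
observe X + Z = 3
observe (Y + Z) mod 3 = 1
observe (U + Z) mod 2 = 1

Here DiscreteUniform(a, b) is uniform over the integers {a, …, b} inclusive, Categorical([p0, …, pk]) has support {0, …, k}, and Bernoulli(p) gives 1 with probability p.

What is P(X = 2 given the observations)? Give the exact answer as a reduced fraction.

P(X = 2 | obs) = 50/59

Enumerate traces; 12 have nonzero weight after conditioning:
  (U=0, V=1, Z=1, Y=3, W=2, X=2) weight 4/729
  (U=0, V=1, Z=1, Y=3, W=3, X=2) weight 4/729
  (U=0, V=2, Z=1, Y=3, W=2, X=2) weight 1/243
  (U=0, V=2, Z=1, Y=3, W=3, X=2) weight 1/243
  (U=0, V=3, Z=1, Y=3, W=2, X=2) weight 1/243
  (U=0, V=3, Z=1, Y=3, W=3, X=2) weight 1/243
  (U=1, V=1, Z=2, Y=2, W=2, X=1) weight 1/1620
  (U=1, V=1, Z=2, Y=2, W=3, X=1) weight 1/1620
  … 4 more
Group by X:
  weight(X=1) = 2/405
  weight(X=2) = 20/729
Total weight = 2/405 + 20/729 = 118/3645
P(X=1 | obs) = 2/405 / 118/3645 = 9/59
P(X=2 | obs) = 20/729 / 118/3645 = 50/59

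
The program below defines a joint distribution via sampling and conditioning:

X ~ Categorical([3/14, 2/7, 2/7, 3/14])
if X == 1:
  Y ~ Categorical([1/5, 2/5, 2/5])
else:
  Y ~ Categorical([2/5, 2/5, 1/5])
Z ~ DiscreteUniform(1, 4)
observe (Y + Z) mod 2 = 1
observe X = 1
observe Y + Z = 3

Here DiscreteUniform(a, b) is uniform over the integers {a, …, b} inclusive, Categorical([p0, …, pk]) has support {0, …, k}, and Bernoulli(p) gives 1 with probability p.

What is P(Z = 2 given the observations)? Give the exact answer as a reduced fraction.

Enumerate traces; 3 have nonzero weight after conditioning:
  (X=1, Y=0, Z=3) weight 1/70
  (X=1, Y=1, Z=2) weight 1/35
  (X=1, Y=2, Z=1) weight 1/35
Group by Z:
  weight(Z=1) = 1/35
  weight(Z=2) = 1/35
  weight(Z=3) = 1/70
Total weight = 1/35 + 1/35 + 1/70 = 1/14
P(Z=1 | obs) = 1/35 / 1/14 = 2/5
P(Z=2 | obs) = 1/35 / 1/14 = 2/5
P(Z=3 | obs) = 1/70 / 1/14 = 1/5

P(Z = 2 | obs) = 2/5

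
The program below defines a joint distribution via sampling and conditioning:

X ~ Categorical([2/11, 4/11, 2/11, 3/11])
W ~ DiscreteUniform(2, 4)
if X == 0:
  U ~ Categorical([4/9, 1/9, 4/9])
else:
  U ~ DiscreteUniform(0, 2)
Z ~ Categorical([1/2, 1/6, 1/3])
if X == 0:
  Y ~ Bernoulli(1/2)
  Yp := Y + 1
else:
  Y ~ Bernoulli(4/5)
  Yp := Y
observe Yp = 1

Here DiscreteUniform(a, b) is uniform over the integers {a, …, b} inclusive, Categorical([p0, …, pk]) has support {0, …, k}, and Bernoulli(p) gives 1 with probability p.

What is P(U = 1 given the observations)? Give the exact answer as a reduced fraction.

Enumerate traces; 108 have nonzero weight after conditioning:
  (X=0, W=2, U=0, Z=0, Y=0) weight 2/297
  (X=0, W=2, U=0, Z=1, Y=0) weight 2/891
  (X=0, W=2, U=0, Z=2, Y=0) weight 4/891
  (X=0, W=2, U=1, Z=0, Y=0) weight 1/594
  (X=0, W=2, U=1, Z=1, Y=0) weight 1/1782
  (X=0, W=2, U=1, Z=2, Y=0) weight 1/891
  (X=0, W=2, U=2, Z=0, Y=0) weight 2/297
  (X=0, W=2, U=2, Z=1, Y=0) weight 2/891
  … 100 more
Group by U:
  weight(U=0) = 128/495
  weight(U=1) = 113/495
  weight(U=2) = 128/495
Total weight = 128/495 + 113/495 + 128/495 = 41/55
P(U=0 | obs) = 128/495 / 41/55 = 128/369
P(U=1 | obs) = 113/495 / 41/55 = 113/369
P(U=2 | obs) = 128/495 / 41/55 = 128/369

P(U = 1 | obs) = 113/369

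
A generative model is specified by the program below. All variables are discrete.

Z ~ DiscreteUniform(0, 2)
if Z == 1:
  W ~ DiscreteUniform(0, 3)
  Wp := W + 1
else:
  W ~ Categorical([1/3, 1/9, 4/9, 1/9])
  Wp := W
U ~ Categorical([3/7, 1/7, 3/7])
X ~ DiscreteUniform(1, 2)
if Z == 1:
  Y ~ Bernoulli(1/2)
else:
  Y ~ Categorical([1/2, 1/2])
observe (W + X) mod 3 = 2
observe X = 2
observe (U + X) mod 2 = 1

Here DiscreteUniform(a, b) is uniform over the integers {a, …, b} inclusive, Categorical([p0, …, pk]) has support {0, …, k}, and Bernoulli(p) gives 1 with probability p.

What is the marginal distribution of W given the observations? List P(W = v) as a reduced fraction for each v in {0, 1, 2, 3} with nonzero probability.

Enumerate traces; 12 have nonzero weight after conditioning:
  (Z=0, W=0, U=1, X=2, Y=0) weight 1/252
  (Z=0, W=0, U=1, X=2, Y=1) weight 1/252
  (Z=0, W=3, U=1, X=2, Y=0) weight 1/756
  (Z=0, W=3, U=1, X=2, Y=1) weight 1/756
  (Z=1, W=0, U=1, X=2, Y=0) weight 1/336
  (Z=1, W=0, U=1, X=2, Y=1) weight 1/336
  (Z=1, W=3, U=1, X=2, Y=0) weight 1/336
  (Z=1, W=3, U=1, X=2, Y=1) weight 1/336
  … 4 more
Group by W:
  weight(W=0) = 11/504
  weight(W=3) = 17/1512
Total weight = 11/504 + 17/1512 = 25/756
P(W=0 | obs) = 11/504 / 25/756 = 33/50
P(W=3 | obs) = 17/1512 / 25/756 = 17/50

P(W=0) = 33/50, P(W=3) = 17/50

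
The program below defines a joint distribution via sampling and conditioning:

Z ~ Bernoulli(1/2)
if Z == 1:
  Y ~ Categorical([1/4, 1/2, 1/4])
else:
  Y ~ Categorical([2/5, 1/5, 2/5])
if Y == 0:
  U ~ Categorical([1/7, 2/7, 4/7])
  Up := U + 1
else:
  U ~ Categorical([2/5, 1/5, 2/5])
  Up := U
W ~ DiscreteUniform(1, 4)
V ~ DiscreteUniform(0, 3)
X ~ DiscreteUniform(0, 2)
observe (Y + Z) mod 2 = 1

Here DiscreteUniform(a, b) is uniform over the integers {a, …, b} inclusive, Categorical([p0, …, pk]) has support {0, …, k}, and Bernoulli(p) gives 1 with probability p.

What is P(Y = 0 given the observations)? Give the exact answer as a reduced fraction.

Enumerate traces; 432 have nonzero weight after conditioning:
  (Z=0, Y=1, U=0, W=1, V=0, X=0) weight 1/1200
  (Z=0, Y=1, U=0, W=1, V=0, X=1) weight 1/1200
  (Z=0, Y=1, U=0, W=1, V=0, X=2) weight 1/1200
  (Z=0, Y=1, U=0, W=1, V=1, X=0) weight 1/1200
  (Z=0, Y=1, U=0, W=1, V=1, X=1) weight 1/1200
  (Z=0, Y=1, U=0, W=1, V=1, X=2) weight 1/1200
  (Z=0, Y=1, U=0, W=1, V=2, X=0) weight 1/1200
  (Z=0, Y=1, U=0, W=1, V=2, X=1) weight 1/1200
  (Z=1, Y=0, U=0, W=1, V=0, X=0) weight 1/2688
  (Z=1, Y=2, U=0, W=1, V=0, X=0) weight 1/960
  … 422 more
Group by Y:
  weight(Y=0) = 1/8
  weight(Y=1) = 1/10
  weight(Y=2) = 1/8
Total weight = 1/8 + 1/10 + 1/8 = 7/20
P(Y=0 | obs) = 1/8 / 7/20 = 5/14
P(Y=1 | obs) = 1/10 / 7/20 = 2/7
P(Y=2 | obs) = 1/8 / 7/20 = 5/14

P(Y = 0 | obs) = 5/14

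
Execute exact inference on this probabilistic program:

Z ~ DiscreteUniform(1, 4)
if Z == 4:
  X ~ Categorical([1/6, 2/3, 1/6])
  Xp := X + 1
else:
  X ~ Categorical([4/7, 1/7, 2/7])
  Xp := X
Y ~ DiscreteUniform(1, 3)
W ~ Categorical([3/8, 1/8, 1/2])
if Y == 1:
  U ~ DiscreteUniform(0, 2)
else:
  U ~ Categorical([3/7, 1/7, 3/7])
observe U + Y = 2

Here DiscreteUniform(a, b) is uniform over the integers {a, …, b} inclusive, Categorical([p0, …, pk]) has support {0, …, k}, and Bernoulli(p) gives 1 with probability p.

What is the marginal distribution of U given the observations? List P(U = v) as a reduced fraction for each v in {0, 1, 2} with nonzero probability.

Enumerate traces; 72 have nonzero weight after conditioning:
  (Z=1, X=0, Y=1, W=0, U=1) weight 1/168
  (Z=1, X=0, Y=1, W=1, U=1) weight 1/504
  (Z=1, X=0, Y=1, W=2, U=1) weight 1/126
  (Z=1, X=0, Y=2, W=0, U=0) weight 3/392
  (Z=1, X=0, Y=2, W=1, U=0) weight 1/392
  (Z=1, X=0, Y=2, W=2, U=0) weight 1/98
  (Z=1, X=1, Y=1, W=0, U=1) weight 1/672
  (Z=1, X=1, Y=1, W=1, U=1) weight 1/2016
  … 64 more
Group by U:
  weight(U=0) = 1/7
  weight(U=1) = 1/9
Total weight = 1/7 + 1/9 = 16/63
P(U=0 | obs) = 1/7 / 16/63 = 9/16
P(U=1 | obs) = 1/9 / 16/63 = 7/16

P(U=0) = 9/16, P(U=1) = 7/16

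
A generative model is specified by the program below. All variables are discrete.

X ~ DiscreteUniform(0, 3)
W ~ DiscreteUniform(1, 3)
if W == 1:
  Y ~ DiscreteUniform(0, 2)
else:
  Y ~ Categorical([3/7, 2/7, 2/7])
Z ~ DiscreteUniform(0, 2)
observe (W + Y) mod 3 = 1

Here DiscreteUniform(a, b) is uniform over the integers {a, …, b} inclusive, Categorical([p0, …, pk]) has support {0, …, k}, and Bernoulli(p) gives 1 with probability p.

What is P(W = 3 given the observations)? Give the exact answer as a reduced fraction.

Enumerate traces; 36 have nonzero weight after conditioning:
  (X=0, W=1, Y=0, Z=0) weight 1/108
  (X=0, W=1, Y=0, Z=1) weight 1/108
  (X=0, W=1, Y=0, Z=2) weight 1/108
  (X=0, W=2, Y=2, Z=0) weight 1/126
  (X=0, W=2, Y=2, Z=1) weight 1/126
  (X=0, W=2, Y=2, Z=2) weight 1/126
  (X=0, W=3, Y=1, Z=0) weight 1/126
  (X=0, W=3, Y=1, Z=1) weight 1/126
  … 28 more
Group by W:
  weight(W=1) = 1/9
  weight(W=2) = 2/21
  weight(W=3) = 2/21
Total weight = 1/9 + 2/21 + 2/21 = 19/63
P(W=1 | obs) = 1/9 / 19/63 = 7/19
P(W=2 | obs) = 2/21 / 19/63 = 6/19
P(W=3 | obs) = 2/21 / 19/63 = 6/19

P(W = 3 | obs) = 6/19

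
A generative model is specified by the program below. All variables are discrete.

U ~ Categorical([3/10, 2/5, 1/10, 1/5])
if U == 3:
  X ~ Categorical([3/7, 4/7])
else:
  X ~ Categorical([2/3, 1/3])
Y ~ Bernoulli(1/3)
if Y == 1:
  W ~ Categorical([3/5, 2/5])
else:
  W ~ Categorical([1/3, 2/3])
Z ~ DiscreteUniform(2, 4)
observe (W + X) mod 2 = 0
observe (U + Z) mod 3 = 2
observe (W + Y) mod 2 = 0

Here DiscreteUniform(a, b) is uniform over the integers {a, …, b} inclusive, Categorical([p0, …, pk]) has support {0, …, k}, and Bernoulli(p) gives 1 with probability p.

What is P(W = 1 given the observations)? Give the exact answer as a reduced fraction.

P(W = 1 | obs) = 24/89

Enumerate traces; 8 have nonzero weight after conditioning:
  (U=0, X=0, Y=0, W=0, Z=2) weight 2/135
  (U=0, X=1, Y=1, W=1, Z=2) weight 1/225
  (U=1, X=0, Y=0, W=0, Z=4) weight 8/405
  (U=1, X=1, Y=1, W=1, Z=4) weight 4/675
  (U=2, X=0, Y=0, W=0, Z=3) weight 2/405
  (U=2, X=1, Y=1, W=1, Z=3) weight 1/675
  (U=3, X=0, Y=0, W=0, Z=2) weight 2/315
  (U=3, X=1, Y=1, W=1, Z=2) weight 8/1575
Group by W:
  weight(W=0) = 26/567
  weight(W=1) = 16/945
Total weight = 26/567 + 16/945 = 178/2835
P(W=0 | obs) = 26/567 / 178/2835 = 65/89
P(W=1 | obs) = 16/945 / 178/2835 = 24/89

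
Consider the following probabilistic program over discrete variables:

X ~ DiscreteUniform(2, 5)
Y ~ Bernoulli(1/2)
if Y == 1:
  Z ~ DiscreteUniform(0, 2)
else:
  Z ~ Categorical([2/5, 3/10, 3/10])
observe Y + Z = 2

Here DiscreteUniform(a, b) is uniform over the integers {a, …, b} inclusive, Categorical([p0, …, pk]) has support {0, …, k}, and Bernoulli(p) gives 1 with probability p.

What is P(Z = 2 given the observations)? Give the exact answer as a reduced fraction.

P(Z = 2 | obs) = 9/19

Enumerate traces; 8 have nonzero weight after conditioning:
  (X=2, Y=0, Z=2) weight 3/80
  (X=2, Y=1, Z=1) weight 1/24
  (X=3, Y=0, Z=2) weight 3/80
  (X=3, Y=1, Z=1) weight 1/24
  (X=4, Y=0, Z=2) weight 3/80
  (X=4, Y=1, Z=1) weight 1/24
  (X=5, Y=0, Z=2) weight 3/80
  (X=5, Y=1, Z=1) weight 1/24
Group by Z:
  weight(Z=1) = 1/6
  weight(Z=2) = 3/20
Total weight = 1/6 + 3/20 = 19/60
P(Z=1 | obs) = 1/6 / 19/60 = 10/19
P(Z=2 | obs) = 3/20 / 19/60 = 9/19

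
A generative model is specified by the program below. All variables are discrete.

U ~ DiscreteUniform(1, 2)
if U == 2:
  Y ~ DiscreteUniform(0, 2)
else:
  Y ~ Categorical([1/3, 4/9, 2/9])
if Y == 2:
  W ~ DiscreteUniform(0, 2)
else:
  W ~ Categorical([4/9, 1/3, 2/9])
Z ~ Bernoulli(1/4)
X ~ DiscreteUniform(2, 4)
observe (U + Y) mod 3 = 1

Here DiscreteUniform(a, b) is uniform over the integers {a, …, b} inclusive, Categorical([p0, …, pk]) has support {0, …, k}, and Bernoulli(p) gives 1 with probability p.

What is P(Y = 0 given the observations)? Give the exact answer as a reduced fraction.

Enumerate traces; 36 have nonzero weight after conditioning:
  (U=1, Y=0, W=0, Z=0, X=2) weight 1/54
  (U=1, Y=0, W=0, Z=0, X=3) weight 1/54
  (U=1, Y=0, W=0, Z=0, X=4) weight 1/54
  (U=1, Y=0, W=0, Z=1, X=2) weight 1/162
  (U=1, Y=0, W=0, Z=1, X=3) weight 1/162
  (U=1, Y=0, W=0, Z=1, X=4) weight 1/162
  (U=1, Y=0, W=1, Z=0, X=2) weight 1/72
  (U=1, Y=0, W=1, Z=0, X=3) weight 1/72
  (U=2, Y=2, W=0, Z=0, X=2) weight 1/72
  … 27 more
Group by Y:
  weight(Y=0) = 1/6
  weight(Y=2) = 1/6
Total weight = 1/6 + 1/6 = 1/3
P(Y=0 | obs) = 1/6 / 1/3 = 1/2
P(Y=2 | obs) = 1/6 / 1/3 = 1/2

P(Y = 0 | obs) = 1/2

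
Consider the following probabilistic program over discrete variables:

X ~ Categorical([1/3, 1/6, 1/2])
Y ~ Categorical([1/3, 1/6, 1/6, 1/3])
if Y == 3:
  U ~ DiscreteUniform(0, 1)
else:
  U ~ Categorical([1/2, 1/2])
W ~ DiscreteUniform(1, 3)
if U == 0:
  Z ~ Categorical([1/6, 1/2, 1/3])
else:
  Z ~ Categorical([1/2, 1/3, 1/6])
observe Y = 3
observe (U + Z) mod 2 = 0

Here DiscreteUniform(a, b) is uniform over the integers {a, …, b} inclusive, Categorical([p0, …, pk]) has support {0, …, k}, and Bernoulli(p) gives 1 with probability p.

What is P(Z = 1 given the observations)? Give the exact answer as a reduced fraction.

P(Z = 1 | obs) = 2/5

Enumerate traces; 27 have nonzero weight after conditioning:
  (X=0, Y=3, U=0, W=1, Z=0) weight 1/324
  (X=0, Y=3, U=0, W=1, Z=2) weight 1/162
  (X=0, Y=3, U=0, W=2, Z=0) weight 1/324
  (X=0, Y=3, U=0, W=2, Z=2) weight 1/162
  (X=0, Y=3, U=0, W=3, Z=0) weight 1/324
  (X=0, Y=3, U=0, W=3, Z=2) weight 1/162
  (X=0, Y=3, U=1, W=1, Z=1) weight 1/162
  (X=0, Y=3, U=1, W=2, Z=1) weight 1/162
  … 19 more
Group by Z:
  weight(Z=0) = 1/36
  weight(Z=1) = 1/18
  weight(Z=2) = 1/18
Total weight = 1/36 + 1/18 + 1/18 = 5/36
P(Z=0 | obs) = 1/36 / 5/36 = 1/5
P(Z=1 | obs) = 1/18 / 5/36 = 2/5
P(Z=2 | obs) = 1/18 / 5/36 = 2/5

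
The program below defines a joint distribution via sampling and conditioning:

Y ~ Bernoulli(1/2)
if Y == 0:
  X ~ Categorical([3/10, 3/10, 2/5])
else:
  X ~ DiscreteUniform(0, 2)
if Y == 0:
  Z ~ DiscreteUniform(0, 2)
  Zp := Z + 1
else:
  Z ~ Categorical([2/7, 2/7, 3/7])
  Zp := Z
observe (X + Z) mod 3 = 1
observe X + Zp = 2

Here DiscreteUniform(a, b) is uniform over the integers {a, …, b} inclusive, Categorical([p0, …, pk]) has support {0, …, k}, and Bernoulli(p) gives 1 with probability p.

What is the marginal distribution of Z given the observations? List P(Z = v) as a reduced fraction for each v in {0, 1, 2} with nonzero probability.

P(Z=0) = 1/2, P(Z=1) = 1/2

Enumerate traces; 2 have nonzero weight after conditioning:
  (Y=0, X=0, Z=1) weight 1/20
  (Y=0, X=1, Z=0) weight 1/20
Group by Z:
  weight(Z=0) = 1/20
  weight(Z=1) = 1/20
Total weight = 1/20 + 1/20 = 1/10
P(Z=0 | obs) = 1/20 / 1/10 = 1/2
P(Z=1 | obs) = 1/20 / 1/10 = 1/2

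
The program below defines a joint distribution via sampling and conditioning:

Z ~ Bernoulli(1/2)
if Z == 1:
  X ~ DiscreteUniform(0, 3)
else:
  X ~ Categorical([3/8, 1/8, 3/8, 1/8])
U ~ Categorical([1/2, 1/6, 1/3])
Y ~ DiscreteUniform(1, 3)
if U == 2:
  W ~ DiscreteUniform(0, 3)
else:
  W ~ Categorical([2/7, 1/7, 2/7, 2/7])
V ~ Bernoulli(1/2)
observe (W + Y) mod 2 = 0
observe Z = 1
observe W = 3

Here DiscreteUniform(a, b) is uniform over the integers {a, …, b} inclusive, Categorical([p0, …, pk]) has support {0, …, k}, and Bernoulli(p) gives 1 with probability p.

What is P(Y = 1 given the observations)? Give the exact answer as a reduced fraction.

Enumerate traces; 48 have nonzero weight after conditioning:
  (Z=1, X=0, U=0, Y=1, W=3, V=0) weight 1/336
  (Z=1, X=0, U=0, Y=1, W=3, V=1) weight 1/336
  (Z=1, X=0, U=0, Y=3, W=3, V=0) weight 1/336
  (Z=1, X=0, U=0, Y=3, W=3, V=1) weight 1/336
  (Z=1, X=0, U=1, Y=1, W=3, V=0) weight 1/1008
  (Z=1, X=0, U=1, Y=1, W=3, V=1) weight 1/1008
  (Z=1, X=0, U=1, Y=3, W=3, V=0) weight 1/1008
  (Z=1, X=0, U=1, Y=3, W=3, V=1) weight 1/1008
  … 40 more
Group by Y:
  weight(Y=1) = 23/504
  weight(Y=3) = 23/504
Total weight = 23/504 + 23/504 = 23/252
P(Y=1 | obs) = 23/504 / 23/252 = 1/2
P(Y=3 | obs) = 23/504 / 23/252 = 1/2

P(Y = 1 | obs) = 1/2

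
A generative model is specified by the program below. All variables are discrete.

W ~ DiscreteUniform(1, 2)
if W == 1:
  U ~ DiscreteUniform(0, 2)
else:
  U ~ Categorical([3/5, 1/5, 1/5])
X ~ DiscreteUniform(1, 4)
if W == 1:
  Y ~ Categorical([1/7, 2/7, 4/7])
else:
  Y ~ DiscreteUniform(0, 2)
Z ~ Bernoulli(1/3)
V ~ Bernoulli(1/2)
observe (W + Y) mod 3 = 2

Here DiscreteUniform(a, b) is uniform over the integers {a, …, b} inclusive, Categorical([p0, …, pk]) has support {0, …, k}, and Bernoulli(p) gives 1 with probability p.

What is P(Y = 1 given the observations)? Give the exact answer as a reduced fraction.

Enumerate traces; 96 have nonzero weight after conditioning:
  (W=1, U=0, X=1, Y=1, Z=0, V=0) weight 1/252
  (W=1, U=0, X=1, Y=1, Z=0, V=1) weight 1/252
  (W=1, U=0, X=1, Y=1, Z=1, V=0) weight 1/504
  (W=1, U=0, X=1, Y=1, Z=1, V=1) weight 1/504
  (W=1, U=0, X=2, Y=1, Z=0, V=0) weight 1/252
  (W=1, U=0, X=2, Y=1, Z=0, V=1) weight 1/252
  (W=1, U=0, X=2, Y=1, Z=1, V=0) weight 1/504
  (W=1, U=0, X=2, Y=1, Z=1, V=1) weight 1/504
  (W=2, U=0, X=1, Y=0, Z=0, V=0) weight 1/120
  … 87 more
Group by Y:
  weight(Y=0) = 1/6
  weight(Y=1) = 1/7
Total weight = 1/6 + 1/7 = 13/42
P(Y=0 | obs) = 1/6 / 13/42 = 7/13
P(Y=1 | obs) = 1/7 / 13/42 = 6/13

P(Y = 1 | obs) = 6/13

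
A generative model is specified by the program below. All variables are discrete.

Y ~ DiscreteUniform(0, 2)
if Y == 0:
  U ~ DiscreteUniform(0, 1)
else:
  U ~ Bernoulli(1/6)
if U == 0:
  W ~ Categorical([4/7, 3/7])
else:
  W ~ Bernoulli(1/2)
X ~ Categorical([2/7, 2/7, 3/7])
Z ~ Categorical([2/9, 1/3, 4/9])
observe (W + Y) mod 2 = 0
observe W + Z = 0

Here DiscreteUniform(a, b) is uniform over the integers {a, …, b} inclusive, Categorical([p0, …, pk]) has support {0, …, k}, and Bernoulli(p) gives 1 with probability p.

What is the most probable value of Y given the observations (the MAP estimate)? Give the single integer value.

Enumerate traces; 12 have nonzero weight after conditioning:
  (Y=0, U=0, W=0, X=0, Z=0) weight 8/1323
  (Y=0, U=0, W=0, X=1, Z=0) weight 8/1323
  (Y=0, U=0, W=0, X=2, Z=0) weight 4/441
  (Y=0, U=1, W=0, X=0, Z=0) weight 1/189
  (Y=0, U=1, W=0, X=1, Z=0) weight 1/189
  (Y=0, U=1, W=0, X=2, Z=0) weight 1/126
  (Y=2, U=0, W=0, X=0, Z=0) weight 40/3969
  (Y=2, U=0, W=0, X=1, Z=0) weight 40/3969
  … 4 more
Group by Y:
  weight(Y=0) = 5/126
  weight(Y=2) = 47/1134
Total weight = 5/126 + 47/1134 = 46/567
P(Y=0 | obs) = 5/126 / 46/567 = 45/92
P(Y=2 | obs) = 47/1134 / 46/567 = 47/92
argmax = 2

argmax_v P(Y = v | obs) = 2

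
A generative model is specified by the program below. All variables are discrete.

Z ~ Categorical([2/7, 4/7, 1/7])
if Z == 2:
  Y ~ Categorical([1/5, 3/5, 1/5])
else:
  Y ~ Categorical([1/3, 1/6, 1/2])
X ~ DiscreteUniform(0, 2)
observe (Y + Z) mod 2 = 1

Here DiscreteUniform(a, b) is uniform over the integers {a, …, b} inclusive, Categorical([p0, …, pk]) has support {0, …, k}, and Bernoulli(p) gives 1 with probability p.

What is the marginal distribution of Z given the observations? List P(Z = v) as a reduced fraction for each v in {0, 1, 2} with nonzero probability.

Enumerate traces; 12 have nonzero weight after conditioning:
  (Z=0, Y=1, X=0) weight 1/63
  (Z=0, Y=1, X=1) weight 1/63
  (Z=0, Y=1, X=2) weight 1/63
  (Z=1, Y=0, X=0) weight 4/63
  (Z=1, Y=0, X=1) weight 4/63
  (Z=1, Y=0, X=2) weight 4/63
  (Z=1, Y=2, X=0) weight 2/21
  (Z=1, Y=2, X=1) weight 2/21
  (Z=2, Y=1, X=0) weight 1/35
  … 3 more
Group by Z:
  weight(Z=0) = 1/21
  weight(Z=1) = 10/21
  weight(Z=2) = 3/35
Total weight = 1/21 + 10/21 + 3/35 = 64/105
P(Z=0 | obs) = 1/21 / 64/105 = 5/64
P(Z=1 | obs) = 10/21 / 64/105 = 25/32
P(Z=2 | obs) = 3/35 / 64/105 = 9/64

P(Z=0) = 5/64, P(Z=1) = 25/32, P(Z=2) = 9/64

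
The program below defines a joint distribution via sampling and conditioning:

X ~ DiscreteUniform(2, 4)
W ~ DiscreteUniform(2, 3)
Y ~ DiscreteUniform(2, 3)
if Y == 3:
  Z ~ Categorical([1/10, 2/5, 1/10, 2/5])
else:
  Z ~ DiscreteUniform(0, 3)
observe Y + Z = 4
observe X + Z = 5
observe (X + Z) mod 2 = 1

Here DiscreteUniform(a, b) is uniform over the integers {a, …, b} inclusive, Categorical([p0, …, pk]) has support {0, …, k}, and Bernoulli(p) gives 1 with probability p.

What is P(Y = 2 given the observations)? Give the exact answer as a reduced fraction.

P(Y = 2 | obs) = 5/13

Enumerate traces; 4 have nonzero weight after conditioning:
  (X=3, W=2, Y=2, Z=2) weight 1/48
  (X=3, W=3, Y=2, Z=2) weight 1/48
  (X=4, W=2, Y=3, Z=1) weight 1/30
  (X=4, W=3, Y=3, Z=1) weight 1/30
Group by Y:
  weight(Y=2) = 1/24
  weight(Y=3) = 1/15
Total weight = 1/24 + 1/15 = 13/120
P(Y=2 | obs) = 1/24 / 13/120 = 5/13
P(Y=3 | obs) = 1/15 / 13/120 = 8/13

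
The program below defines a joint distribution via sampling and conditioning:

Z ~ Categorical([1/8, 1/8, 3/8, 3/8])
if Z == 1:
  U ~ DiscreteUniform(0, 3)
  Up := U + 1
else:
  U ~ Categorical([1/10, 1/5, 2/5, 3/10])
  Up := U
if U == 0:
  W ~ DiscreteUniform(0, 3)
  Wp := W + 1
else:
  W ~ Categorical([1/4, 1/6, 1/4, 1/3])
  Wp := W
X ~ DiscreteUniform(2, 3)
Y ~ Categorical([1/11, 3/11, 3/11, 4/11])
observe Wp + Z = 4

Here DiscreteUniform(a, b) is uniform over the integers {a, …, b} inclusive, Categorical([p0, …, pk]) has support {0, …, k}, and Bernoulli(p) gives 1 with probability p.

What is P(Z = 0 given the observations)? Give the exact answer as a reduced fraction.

P(Z = 0 | obs) = 2/129

Enumerate traces; 104 have nonzero weight after conditioning:
  (Z=0, U=0, W=3, X=2, Y=0) weight 1/7040
  (Z=0, U=0, W=3, X=2, Y=1) weight 3/7040
  (Z=0, U=0, W=3, X=2, Y=2) weight 3/7040
  (Z=0, U=0, W=3, X=2, Y=3) weight 1/1760
  (Z=0, U=0, W=3, X=3, Y=0) weight 1/7040
  (Z=0, U=0, W=3, X=3, Y=1) weight 3/7040
  (Z=0, U=0, W=3, X=3, Y=2) weight 3/7040
  (Z=0, U=0, W=3, X=3, Y=3) weight 1/1760
  (Z=1, U=0, W=2, X=2, Y=0) weight 1/2816
  (Z=2, U=0, W=1, X=2, Y=0) weight 3/7040
  … 94 more
Group by Z:
  weight(Z=0) = 1/320
  weight(Z=1) = 5/128
  weight(Z=2) = 3/32
  weight(Z=3) = 21/320
Total weight = 1/320 + 5/128 + 3/32 + 21/320 = 129/640
P(Z=0 | obs) = 1/320 / 129/640 = 2/129
P(Z=1 | obs) = 5/128 / 129/640 = 25/129
P(Z=2 | obs) = 3/32 / 129/640 = 20/43
P(Z=3 | obs) = 21/320 / 129/640 = 14/43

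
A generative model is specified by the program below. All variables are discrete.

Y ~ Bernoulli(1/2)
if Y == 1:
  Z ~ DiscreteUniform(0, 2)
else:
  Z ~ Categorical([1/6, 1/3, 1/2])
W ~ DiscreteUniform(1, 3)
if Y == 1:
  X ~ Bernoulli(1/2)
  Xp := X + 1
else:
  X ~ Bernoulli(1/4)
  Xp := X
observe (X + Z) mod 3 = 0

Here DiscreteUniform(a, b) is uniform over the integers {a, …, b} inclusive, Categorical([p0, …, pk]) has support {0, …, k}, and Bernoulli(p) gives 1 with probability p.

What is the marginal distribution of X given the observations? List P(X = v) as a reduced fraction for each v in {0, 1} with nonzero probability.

Enumerate traces; 12 have nonzero weight after conditioning:
  (Y=0, Z=0, W=1, X=0) weight 1/48
  (Y=0, Z=0, W=2, X=0) weight 1/48
  (Y=0, Z=0, W=3, X=0) weight 1/48
  (Y=0, Z=2, W=1, X=1) weight 1/48
  (Y=0, Z=2, W=2, X=1) weight 1/48
  (Y=0, Z=2, W=3, X=1) weight 1/48
  (Y=1, Z=0, W=1, X=0) weight 1/36
  (Y=1, Z=0, W=2, X=0) weight 1/36
  … 4 more
Group by X:
  weight(X=0) = 7/48
  weight(X=1) = 7/48
Total weight = 7/48 + 7/48 = 7/24
P(X=0 | obs) = 7/48 / 7/24 = 1/2
P(X=1 | obs) = 7/48 / 7/24 = 1/2

P(X=0) = 1/2, P(X=1) = 1/2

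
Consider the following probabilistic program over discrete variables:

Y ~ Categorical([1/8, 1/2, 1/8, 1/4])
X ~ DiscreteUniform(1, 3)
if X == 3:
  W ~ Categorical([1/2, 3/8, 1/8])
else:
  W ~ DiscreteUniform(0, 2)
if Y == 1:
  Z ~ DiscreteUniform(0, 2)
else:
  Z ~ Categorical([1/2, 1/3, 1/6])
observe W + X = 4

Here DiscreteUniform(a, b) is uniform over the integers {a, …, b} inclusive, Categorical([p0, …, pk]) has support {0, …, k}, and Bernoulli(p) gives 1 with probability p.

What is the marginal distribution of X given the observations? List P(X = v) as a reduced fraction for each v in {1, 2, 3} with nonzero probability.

Enumerate traces; 24 have nonzero weight after conditioning:
  (Y=0, X=2, W=2, Z=0) weight 1/144
  (Y=0, X=2, W=2, Z=1) weight 1/216
  (Y=0, X=2, W=2, Z=2) weight 1/432
  (Y=0, X=3, W=1, Z=0) weight 1/128
  (Y=0, X=3, W=1, Z=1) weight 1/192
  (Y=0, X=3, W=1, Z=2) weight 1/384
  (Y=1, X=2, W=2, Z=0) weight 1/54
  (Y=1, X=2, W=2, Z=1) weight 1/54
  … 16 more
Group by X:
  weight(X=2) = 1/9
  weight(X=3) = 1/8
Total weight = 1/9 + 1/8 = 17/72
P(X=2 | obs) = 1/9 / 17/72 = 8/17
P(X=3 | obs) = 1/8 / 17/72 = 9/17

P(X=2) = 8/17, P(X=3) = 9/17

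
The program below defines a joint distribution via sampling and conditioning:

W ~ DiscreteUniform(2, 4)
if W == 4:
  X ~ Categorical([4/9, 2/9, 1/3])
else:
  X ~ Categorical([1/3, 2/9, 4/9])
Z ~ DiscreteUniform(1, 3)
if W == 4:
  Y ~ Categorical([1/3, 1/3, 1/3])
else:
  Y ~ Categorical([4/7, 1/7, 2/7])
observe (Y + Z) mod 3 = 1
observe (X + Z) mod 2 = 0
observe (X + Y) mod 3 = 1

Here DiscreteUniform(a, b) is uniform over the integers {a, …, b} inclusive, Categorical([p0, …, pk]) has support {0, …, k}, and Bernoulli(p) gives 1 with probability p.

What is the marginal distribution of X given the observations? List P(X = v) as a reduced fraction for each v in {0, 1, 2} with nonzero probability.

Enumerate traces; 6 have nonzero weight after conditioning:
  (W=2, X=1, Z=1, Y=0) weight 8/567
  (W=2, X=2, Z=2, Y=2) weight 8/567
  (W=3, X=1, Z=1, Y=0) weight 8/567
  (W=3, X=2, Z=2, Y=2) weight 8/567
  (W=4, X=1, Z=1, Y=0) weight 2/243
  (W=4, X=2, Z=2, Y=2) weight 1/81
Group by X:
  weight(X=1) = 62/1701
  weight(X=2) = 23/567
Total weight = 62/1701 + 23/567 = 131/1701
P(X=1 | obs) = 62/1701 / 131/1701 = 62/131
P(X=2 | obs) = 23/567 / 131/1701 = 69/131

P(X=1) = 62/131, P(X=2) = 69/131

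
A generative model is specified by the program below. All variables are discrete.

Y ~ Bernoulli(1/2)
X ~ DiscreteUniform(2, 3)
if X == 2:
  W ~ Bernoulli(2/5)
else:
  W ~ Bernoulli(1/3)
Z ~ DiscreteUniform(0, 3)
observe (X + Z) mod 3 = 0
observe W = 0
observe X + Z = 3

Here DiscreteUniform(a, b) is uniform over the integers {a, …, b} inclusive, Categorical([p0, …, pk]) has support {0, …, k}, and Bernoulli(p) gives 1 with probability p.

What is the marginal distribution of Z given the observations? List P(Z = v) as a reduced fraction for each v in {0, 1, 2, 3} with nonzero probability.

Enumerate traces; 4 have nonzero weight after conditioning:
  (Y=0, X=2, W=0, Z=1) weight 3/80
  (Y=0, X=3, W=0, Z=0) weight 1/24
  (Y=1, X=2, W=0, Z=1) weight 3/80
  (Y=1, X=3, W=0, Z=0) weight 1/24
Group by Z:
  weight(Z=0) = 1/12
  weight(Z=1) = 3/40
Total weight = 1/12 + 3/40 = 19/120
P(Z=0 | obs) = 1/12 / 19/120 = 10/19
P(Z=1 | obs) = 3/40 / 19/120 = 9/19

P(Z=0) = 10/19, P(Z=1) = 9/19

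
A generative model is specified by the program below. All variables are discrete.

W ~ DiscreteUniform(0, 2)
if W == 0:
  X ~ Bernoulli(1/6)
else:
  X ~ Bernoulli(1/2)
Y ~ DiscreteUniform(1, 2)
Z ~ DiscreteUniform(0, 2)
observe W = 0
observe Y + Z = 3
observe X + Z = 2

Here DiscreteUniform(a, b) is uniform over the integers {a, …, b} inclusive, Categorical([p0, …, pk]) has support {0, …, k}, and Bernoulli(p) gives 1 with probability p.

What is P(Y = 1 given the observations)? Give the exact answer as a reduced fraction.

P(Y = 1 | obs) = 5/6

Enumerate traces; 2 have nonzero weight after conditioning:
  (W=0, X=0, Y=1, Z=2) weight 5/108
  (W=0, X=1, Y=2, Z=1) weight 1/108
Group by Y:
  weight(Y=1) = 5/108
  weight(Y=2) = 1/108
Total weight = 5/108 + 1/108 = 1/18
P(Y=1 | obs) = 5/108 / 1/18 = 5/6
P(Y=2 | obs) = 1/108 / 1/18 = 1/6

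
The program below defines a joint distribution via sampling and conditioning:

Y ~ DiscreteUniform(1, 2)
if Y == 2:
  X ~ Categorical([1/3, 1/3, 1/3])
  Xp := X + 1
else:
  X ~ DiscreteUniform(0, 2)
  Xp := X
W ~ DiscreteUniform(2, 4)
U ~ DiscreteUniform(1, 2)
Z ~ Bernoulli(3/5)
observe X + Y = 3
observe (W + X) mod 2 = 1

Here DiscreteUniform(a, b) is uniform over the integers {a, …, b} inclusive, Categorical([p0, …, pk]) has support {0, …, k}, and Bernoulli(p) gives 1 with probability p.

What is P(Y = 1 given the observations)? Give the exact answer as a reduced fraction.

Enumerate traces; 12 have nonzero weight after conditioning:
  (Y=1, X=2, W=3, U=1, Z=0) weight 1/90
  (Y=1, X=2, W=3, U=1, Z=1) weight 1/60
  (Y=1, X=2, W=3, U=2, Z=0) weight 1/90
  (Y=1, X=2, W=3, U=2, Z=1) weight 1/60
  (Y=2, X=1, W=2, U=1, Z=0) weight 1/90
  (Y=2, X=1, W=2, U=1, Z=1) weight 1/60
  (Y=2, X=1, W=2, U=2, Z=0) weight 1/90
  (Y=2, X=1, W=2, U=2, Z=1) weight 1/60
  … 4 more
Group by Y:
  weight(Y=1) = 1/18
  weight(Y=2) = 1/9
Total weight = 1/18 + 1/9 = 1/6
P(Y=1 | obs) = 1/18 / 1/6 = 1/3
P(Y=2 | obs) = 1/9 / 1/6 = 2/3

P(Y = 1 | obs) = 1/3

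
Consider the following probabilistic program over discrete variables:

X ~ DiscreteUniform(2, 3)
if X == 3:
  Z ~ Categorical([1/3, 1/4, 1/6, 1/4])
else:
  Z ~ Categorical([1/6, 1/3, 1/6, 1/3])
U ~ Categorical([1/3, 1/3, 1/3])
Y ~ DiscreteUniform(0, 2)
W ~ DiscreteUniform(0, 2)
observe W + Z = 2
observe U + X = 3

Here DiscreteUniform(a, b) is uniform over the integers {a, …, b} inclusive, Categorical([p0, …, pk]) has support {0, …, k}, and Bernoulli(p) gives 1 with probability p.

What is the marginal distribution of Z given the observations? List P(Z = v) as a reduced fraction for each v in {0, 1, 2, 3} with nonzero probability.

Enumerate traces; 18 have nonzero weight after conditioning:
  (X=2, Z=0, U=1, Y=0, W=2) weight 1/324
  (X=2, Z=0, U=1, Y=1, W=2) weight 1/324
  (X=2, Z=0, U=1, Y=2, W=2) weight 1/324
  (X=2, Z=1, U=1, Y=0, W=1) weight 1/162
  (X=2, Z=1, U=1, Y=1, W=1) weight 1/162
  (X=2, Z=1, U=1, Y=2, W=1) weight 1/162
  (X=2, Z=2, U=1, Y=0, W=0) weight 1/324
  (X=2, Z=2, U=1, Y=1, W=0) weight 1/324
  … 10 more
Group by Z:
  weight(Z=0) = 1/36
  weight(Z=1) = 7/216
  weight(Z=2) = 1/54
Total weight = 1/36 + 7/216 + 1/54 = 17/216
P(Z=0 | obs) = 1/36 / 17/216 = 6/17
P(Z=1 | obs) = 7/216 / 17/216 = 7/17
P(Z=2 | obs) = 1/54 / 17/216 = 4/17

P(Z=0) = 6/17, P(Z=1) = 7/17, P(Z=2) = 4/17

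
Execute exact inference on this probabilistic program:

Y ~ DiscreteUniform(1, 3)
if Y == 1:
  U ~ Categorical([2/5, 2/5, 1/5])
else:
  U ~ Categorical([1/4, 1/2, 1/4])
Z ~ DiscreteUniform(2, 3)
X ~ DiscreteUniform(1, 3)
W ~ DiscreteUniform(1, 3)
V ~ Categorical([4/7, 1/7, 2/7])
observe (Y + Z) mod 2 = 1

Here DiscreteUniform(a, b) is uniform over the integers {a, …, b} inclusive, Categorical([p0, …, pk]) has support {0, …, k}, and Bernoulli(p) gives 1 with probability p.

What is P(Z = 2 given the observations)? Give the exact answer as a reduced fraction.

P(Z = 2 | obs) = 2/3

Enumerate traces; 243 have nonzero weight after conditioning:
  (Y=1, U=0, Z=2, X=1, W=1, V=0) weight 4/945
  (Y=1, U=0, Z=2, X=1, W=1, V=1) weight 1/945
  (Y=1, U=0, Z=2, X=1, W=1, V=2) weight 2/945
  (Y=1, U=0, Z=2, X=1, W=2, V=0) weight 4/945
  (Y=1, U=0, Z=2, X=1, W=2, V=1) weight 1/945
  (Y=1, U=0, Z=2, X=1, W=2, V=2) weight 2/945
  (Y=1, U=0, Z=2, X=1, W=3, V=0) weight 4/945
  (Y=1, U=0, Z=2, X=1, W=3, V=1) weight 1/945
  (Y=2, U=0, Z=3, X=1, W=1, V=0) weight 1/378
  … 234 more
Group by Z:
  weight(Z=2) = 1/3
  weight(Z=3) = 1/6
Total weight = 1/3 + 1/6 = 1/2
P(Z=2 | obs) = 1/3 / 1/2 = 2/3
P(Z=3 | obs) = 1/6 / 1/2 = 1/3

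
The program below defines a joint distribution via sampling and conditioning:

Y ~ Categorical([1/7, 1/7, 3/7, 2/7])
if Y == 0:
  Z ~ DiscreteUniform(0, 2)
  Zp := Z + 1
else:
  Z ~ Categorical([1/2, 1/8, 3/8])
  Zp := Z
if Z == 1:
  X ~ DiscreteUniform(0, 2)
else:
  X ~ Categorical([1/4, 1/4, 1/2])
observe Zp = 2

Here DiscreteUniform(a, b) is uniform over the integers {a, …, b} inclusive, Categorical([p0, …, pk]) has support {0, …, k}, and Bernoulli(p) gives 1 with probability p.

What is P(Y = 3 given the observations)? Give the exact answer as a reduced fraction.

Enumerate traces; 12 have nonzero weight after conditioning:
  (Y=0, Z=1, X=0) weight 1/63
  (Y=0, Z=1, X=1) weight 1/63
  (Y=0, Z=1, X=2) weight 1/63
  (Y=1, Z=2, X=0) weight 3/224
  (Y=1, Z=2, X=1) weight 3/224
  (Y=1, Z=2, X=2) weight 3/112
  (Y=2, Z=2, X=0) weight 9/224
  (Y=2, Z=2, X=1) weight 9/224
  (Y=3, Z=2, X=0) weight 3/112
  … 3 more
Group by Y:
  weight(Y=0) = 1/21
  weight(Y=1) = 3/56
  weight(Y=2) = 9/56
  weight(Y=3) = 3/28
Total weight = 1/21 + 3/56 + 9/56 + 3/28 = 31/84
P(Y=0 | obs) = 1/21 / 31/84 = 4/31
P(Y=1 | obs) = 3/56 / 31/84 = 9/62
P(Y=2 | obs) = 9/56 / 31/84 = 27/62
P(Y=3 | obs) = 3/28 / 31/84 = 9/31

P(Y = 3 | obs) = 9/31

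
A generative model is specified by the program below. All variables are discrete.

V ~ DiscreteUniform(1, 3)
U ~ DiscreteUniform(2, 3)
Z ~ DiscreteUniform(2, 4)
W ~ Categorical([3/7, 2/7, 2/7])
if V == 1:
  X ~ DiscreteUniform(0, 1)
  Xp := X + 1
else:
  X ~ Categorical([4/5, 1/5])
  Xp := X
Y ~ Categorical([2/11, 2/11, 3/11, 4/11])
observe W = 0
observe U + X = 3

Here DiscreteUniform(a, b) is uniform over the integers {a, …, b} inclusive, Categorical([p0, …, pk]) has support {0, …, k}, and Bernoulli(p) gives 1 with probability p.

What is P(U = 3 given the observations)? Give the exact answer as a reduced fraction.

Enumerate traces; 72 have nonzero weight after conditioning:
  (V=1, U=2, Z=2, W=0, X=1, Y=0) weight 1/462
  (V=1, U=2, Z=2, W=0, X=1, Y=1) weight 1/462
  (V=1, U=2, Z=2, W=0, X=1, Y=2) weight 1/308
  (V=1, U=2, Z=2, W=0, X=1, Y=3) weight 1/231
  (V=1, U=2, Z=3, W=0, X=1, Y=0) weight 1/462
  (V=1, U=2, Z=3, W=0, X=1, Y=1) weight 1/462
  (V=1, U=2, Z=3, W=0, X=1, Y=2) weight 1/308
  (V=1, U=2, Z=3, W=0, X=1, Y=3) weight 1/231
  (V=1, U=3, Z=2, W=0, X=0, Y=0) weight 1/462
  … 63 more
Group by U:
  weight(U=2) = 9/140
  weight(U=3) = 3/20
Total weight = 9/140 + 3/20 = 3/14
P(U=2 | obs) = 9/140 / 3/14 = 3/10
P(U=3 | obs) = 3/20 / 3/14 = 7/10

P(U = 3 | obs) = 7/10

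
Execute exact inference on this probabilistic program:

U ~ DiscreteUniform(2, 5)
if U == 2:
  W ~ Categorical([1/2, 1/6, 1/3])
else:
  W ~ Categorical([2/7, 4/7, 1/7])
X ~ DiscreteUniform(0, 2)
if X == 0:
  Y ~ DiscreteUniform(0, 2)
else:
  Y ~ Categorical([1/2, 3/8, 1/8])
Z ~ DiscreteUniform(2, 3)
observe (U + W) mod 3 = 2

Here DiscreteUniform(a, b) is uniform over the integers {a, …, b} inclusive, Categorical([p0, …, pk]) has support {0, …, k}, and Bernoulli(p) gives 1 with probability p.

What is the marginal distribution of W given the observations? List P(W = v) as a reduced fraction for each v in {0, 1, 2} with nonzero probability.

Enumerate traces; 72 have nonzero weight after conditioning:
  (U=2, W=0, X=0, Y=0, Z=2) weight 1/144
  (U=2, W=0, X=0, Y=0, Z=3) weight 1/144
  (U=2, W=0, X=0, Y=1, Z=2) weight 1/144
  (U=2, W=0, X=0, Y=1, Z=3) weight 1/144
  (U=2, W=0, X=0, Y=2, Z=2) weight 1/144
  (U=2, W=0, X=0, Y=2, Z=3) weight 1/144
  (U=2, W=0, X=1, Y=0, Z=2) weight 1/96
  (U=2, W=0, X=1, Y=0, Z=3) weight 1/96
  (U=3, W=2, X=0, Y=0, Z=2) weight 1/504
  (U=4, W=1, X=0, Y=0, Z=2) weight 1/126
  … 62 more
Group by W:
  weight(W=0) = 11/56
  weight(W=1) = 1/7
  weight(W=2) = 1/28
Total weight = 11/56 + 1/7 + 1/28 = 3/8
P(W=0 | obs) = 11/56 / 3/8 = 11/21
P(W=1 | obs) = 1/7 / 3/8 = 8/21
P(W=2 | obs) = 1/28 / 3/8 = 2/21

P(W=0) = 11/21, P(W=1) = 8/21, P(W=2) = 2/21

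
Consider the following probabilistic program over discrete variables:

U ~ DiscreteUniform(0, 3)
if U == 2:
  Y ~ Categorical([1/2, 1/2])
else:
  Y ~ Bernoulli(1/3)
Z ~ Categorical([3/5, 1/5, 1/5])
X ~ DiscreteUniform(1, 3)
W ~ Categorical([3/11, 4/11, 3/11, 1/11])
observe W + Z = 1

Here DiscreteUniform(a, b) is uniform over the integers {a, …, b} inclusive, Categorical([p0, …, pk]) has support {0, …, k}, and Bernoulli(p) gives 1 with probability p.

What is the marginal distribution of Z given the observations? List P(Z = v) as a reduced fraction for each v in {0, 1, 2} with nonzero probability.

P(Z=0) = 4/5, P(Z=1) = 1/5

Enumerate traces; 48 have nonzero weight after conditioning:
  (U=0, Y=0, Z=0, X=1, W=1) weight 2/165
  (U=0, Y=0, Z=0, X=2, W=1) weight 2/165
  (U=0, Y=0, Z=0, X=3, W=1) weight 2/165
  (U=0, Y=0, Z=1, X=1, W=0) weight 1/330
  (U=0, Y=0, Z=1, X=2, W=0) weight 1/330
  (U=0, Y=0, Z=1, X=3, W=0) weight 1/330
  (U=0, Y=1, Z=0, X=1, W=1) weight 1/165
  (U=0, Y=1, Z=0, X=2, W=1) weight 1/165
  … 40 more
Group by Z:
  weight(Z=0) = 12/55
  weight(Z=1) = 3/55
Total weight = 12/55 + 3/55 = 3/11
P(Z=0 | obs) = 12/55 / 3/11 = 4/5
P(Z=1 | obs) = 3/55 / 3/11 = 1/5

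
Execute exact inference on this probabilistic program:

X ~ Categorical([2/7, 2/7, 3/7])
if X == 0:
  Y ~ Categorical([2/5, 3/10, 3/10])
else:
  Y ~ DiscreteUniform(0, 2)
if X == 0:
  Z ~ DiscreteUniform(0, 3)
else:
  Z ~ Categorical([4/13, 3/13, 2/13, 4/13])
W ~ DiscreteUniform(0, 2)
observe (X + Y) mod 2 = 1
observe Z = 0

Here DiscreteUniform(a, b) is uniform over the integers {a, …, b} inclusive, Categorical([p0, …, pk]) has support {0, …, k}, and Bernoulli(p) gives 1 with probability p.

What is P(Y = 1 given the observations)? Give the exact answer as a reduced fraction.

Enumerate traces; 12 have nonzero weight after conditioning:
  (X=0, Y=1, Z=0, W=0) weight 1/140
  (X=0, Y=1, Z=0, W=1) weight 1/140
  (X=0, Y=1, Z=0, W=2) weight 1/140
  (X=1, Y=0, Z=0, W=0) weight 8/819
  (X=1, Y=0, Z=0, W=1) weight 8/819
  (X=1, Y=0, Z=0, W=2) weight 8/819
  (X=1, Y=2, Z=0, W=0) weight 8/819
  (X=1, Y=2, Z=0, W=1) weight 8/819
  … 4 more
Group by Y:
  weight(Y=0) = 8/273
  weight(Y=1) = 17/260
  weight(Y=2) = 8/273
Total weight = 8/273 + 17/260 + 8/273 = 677/5460
P(Y=0 | obs) = 8/273 / 677/5460 = 160/677
P(Y=1 | obs) = 17/260 / 677/5460 = 357/677
P(Y=2 | obs) = 8/273 / 677/5460 = 160/677

P(Y = 1 | obs) = 357/677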